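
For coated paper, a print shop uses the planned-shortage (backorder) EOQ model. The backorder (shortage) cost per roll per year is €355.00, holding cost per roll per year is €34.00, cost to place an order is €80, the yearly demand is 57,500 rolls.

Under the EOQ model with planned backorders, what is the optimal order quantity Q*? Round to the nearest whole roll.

Basic EOQ = √(2·57,500·80/34) = 520.181
Backorder adjustment √((H+b)/b) = √((34+355)/355) = 1.0468
Q* = 520.181 × 1.0468 ≈ 544.52

545 rolls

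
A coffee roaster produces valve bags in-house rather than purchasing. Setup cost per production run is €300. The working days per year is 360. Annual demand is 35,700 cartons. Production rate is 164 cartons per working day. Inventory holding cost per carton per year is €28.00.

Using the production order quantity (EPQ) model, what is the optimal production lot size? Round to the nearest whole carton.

d = 35,700/360 = 99.1667 cartons/day;  effective holding cost H(1 − d/p) = 28·(1 − 99.1667/164) = 11.06911
Q* = √(2DS / H_eff) = √(2·35,700·300 / 11.06911) ≈ 1,391.08

1,391 cartons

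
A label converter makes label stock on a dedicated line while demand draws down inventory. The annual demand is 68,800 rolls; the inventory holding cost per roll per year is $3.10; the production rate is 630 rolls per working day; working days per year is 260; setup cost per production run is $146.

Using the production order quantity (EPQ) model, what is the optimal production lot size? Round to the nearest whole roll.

3,343 rolls

Daily demand d = 68,800/260 = 264.615; p = 630; 1 − d/p = 0.57998
EPQ = √(2DS / (H(1 − d/p)))
    = √(2 × 68,800 × 146 / (3.1 × 0.57998)) ≈ 3,342.72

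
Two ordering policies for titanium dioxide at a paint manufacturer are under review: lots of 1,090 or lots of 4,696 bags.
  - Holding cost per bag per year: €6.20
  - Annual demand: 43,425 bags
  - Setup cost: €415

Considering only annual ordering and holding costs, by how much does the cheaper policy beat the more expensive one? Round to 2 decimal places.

TC(Q) = (D/Q)S + (Q/2)H
TC(1,090) = (43,425/1,090)×415 + (1,090/2)×6.2 = €19,912.37
TC(4,696) = (43,425/4,696)×415 + (4,696/2)×6.2 = €18,395.20
|ΔTC| = |€19,912.37 − €18,395.20| = €1,517.17

€1,517.17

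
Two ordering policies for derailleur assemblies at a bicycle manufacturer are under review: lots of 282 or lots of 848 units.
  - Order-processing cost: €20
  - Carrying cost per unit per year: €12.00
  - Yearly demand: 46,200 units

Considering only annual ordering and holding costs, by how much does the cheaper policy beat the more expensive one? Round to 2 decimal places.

For each Q, cost = (D/Q)·S + (Q/2)·H.
TC(282) = (46,200/282)×20 + (282/2)×12 = €4,968.60
TC(848) = (46,200/848)×20 + (848/2)×12 = €6,177.62
Cheaper: Q = 282.  Difference = €1,209.03

€1,209.03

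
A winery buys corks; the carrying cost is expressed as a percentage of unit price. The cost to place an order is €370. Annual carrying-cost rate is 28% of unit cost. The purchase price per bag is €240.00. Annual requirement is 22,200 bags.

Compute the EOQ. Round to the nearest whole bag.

494 bags

Holding cost per bag per year: H = 28% × €240 = €67.2000
Q* = √(2·D·S / H) = √(2·22,200·370 / 67.2) = √244,464.3 ≈ 494.43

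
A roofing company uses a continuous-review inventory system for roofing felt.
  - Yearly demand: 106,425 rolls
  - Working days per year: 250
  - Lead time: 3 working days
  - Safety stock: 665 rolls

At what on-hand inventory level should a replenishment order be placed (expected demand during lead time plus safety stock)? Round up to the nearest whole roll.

1,943 rolls

Daily demand d = 106,425 / 250 = 425.700 rolls/day
Demand during lead time = 425.700 × 3 = 1,277.10
Reorder point = 1,277.10 + 665 = 1,942.10 → round up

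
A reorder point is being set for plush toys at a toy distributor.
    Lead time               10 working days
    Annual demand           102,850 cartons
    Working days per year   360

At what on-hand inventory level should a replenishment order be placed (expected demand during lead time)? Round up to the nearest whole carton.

2,857 cartons

Daily demand d = 102,850 / 360 = 285.694 cartons/day
Demand during lead time = 285.694 × 10 = 2,856.94
Reorder point = 2,856.94 → round up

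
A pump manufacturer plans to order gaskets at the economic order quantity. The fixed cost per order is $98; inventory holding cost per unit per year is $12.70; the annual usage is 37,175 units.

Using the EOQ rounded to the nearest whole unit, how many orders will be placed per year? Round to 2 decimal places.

49.11 orders per year

Q* = √(2·D·S / H) = √(2·37,175·98 / 12.7) = √573,724.4 ≈ 757.45 → Q = 757
N = D/Q = 37,175/757 ≈ 49.108 orders/yr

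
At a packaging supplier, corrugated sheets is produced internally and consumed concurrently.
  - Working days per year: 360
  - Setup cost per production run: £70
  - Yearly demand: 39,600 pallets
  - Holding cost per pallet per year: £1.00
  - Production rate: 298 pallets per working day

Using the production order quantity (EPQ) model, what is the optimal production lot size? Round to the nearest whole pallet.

Daily demand d = 39,600/360 = 110.000; p = 298; 1 − d/p = 0.63087
EPQ = √(2DS / (H(1 − d/p)))
    = √(2 × 39,600 × 70 / (1 × 0.63087)) ≈ 2,964.43

2,964 pallets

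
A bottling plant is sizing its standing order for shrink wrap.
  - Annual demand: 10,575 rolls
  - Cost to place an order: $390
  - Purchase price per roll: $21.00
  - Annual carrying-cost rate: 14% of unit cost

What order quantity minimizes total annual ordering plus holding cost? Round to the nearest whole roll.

Carrying cost H = $21 × 14% = $2.9400/roll/yr
2DS/H = 2·10,575·390/2.94 = 2,805,612.24
EOQ = √2,805,612.24 ≈ 1,675.00

1,675 rolls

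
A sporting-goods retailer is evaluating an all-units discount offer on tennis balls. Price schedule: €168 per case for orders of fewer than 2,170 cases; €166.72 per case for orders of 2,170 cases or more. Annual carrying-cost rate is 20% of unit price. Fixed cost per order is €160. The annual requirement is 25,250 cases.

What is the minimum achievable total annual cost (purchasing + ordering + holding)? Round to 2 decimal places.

€4,247,719.99

H₁ = 20%×€168 = €33.6000;  H₂ = 20%×€166.72 = €33.3440
EOQ₁ = √(2×25,250×160/33.6000) = 490.38  (< 2,170, feasible at tier 1)
EOQ₂ = √(2×25,250×160/33.3440) = 492.26  (< 2,170 → use Q = 2,170 at tier-2 price)
TC(tier 1 (EOQ₁), Q≈490.4) = €4,258,476.89
TC(tier 2, Q≈2,170.0) = €4,247,719.99
Minimum at tier 2: €4,247,719.99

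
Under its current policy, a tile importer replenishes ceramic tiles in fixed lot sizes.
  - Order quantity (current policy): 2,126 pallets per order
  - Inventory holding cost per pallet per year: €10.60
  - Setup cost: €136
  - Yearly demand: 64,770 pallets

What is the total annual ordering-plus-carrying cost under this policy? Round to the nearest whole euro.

€15,411

Orders/yr = 64,770/2,126 = 30.466; ordering cost = 30.466 × €136 = €4,143.33
Average inventory = 2,126/2 = 1063; holding cost = 1063 × €10.6 = €11,267.80
Total = €4,143.33 + €11,267.80 = €15,411.13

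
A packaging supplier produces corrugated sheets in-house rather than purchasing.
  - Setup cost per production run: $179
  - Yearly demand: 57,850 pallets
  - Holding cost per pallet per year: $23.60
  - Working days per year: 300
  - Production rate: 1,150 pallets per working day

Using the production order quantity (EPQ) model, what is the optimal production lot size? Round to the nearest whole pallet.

Daily demand d = 57,850/300 = 192.833; p = 1150; 1 − d/p = 0.83232
EPQ = √(2DS / (H(1 − d/p)))
    = √(2 × 57,850 × 179 / (23.6 × 0.83232)) ≈ 1,026.82

1,027 pallets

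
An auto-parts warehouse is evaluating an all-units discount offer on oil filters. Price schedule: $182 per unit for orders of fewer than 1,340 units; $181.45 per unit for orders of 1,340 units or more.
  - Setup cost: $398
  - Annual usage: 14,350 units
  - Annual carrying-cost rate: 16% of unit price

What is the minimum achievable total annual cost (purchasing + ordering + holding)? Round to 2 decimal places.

$2,627,521.10

H₁ = 16%×$182 = $29.1200;  H₂ = 16%×$181.45 = $29.0320
EOQ₁ = √(2×14,350×398/29.1200) = 626.31  (< 1,340, feasible at tier 1)
EOQ₂ = √(2×14,350×398/29.0320) = 627.25  (< 1,340 → use Q = 1,340 at tier-2 price)
TC(tier 1 (EOQ₁), Q≈626.3) = $2,629,938.04
TC(tier 2, Q≈1,340.0) = $2,627,521.10
Minimum at tier 2: $2,627,521.10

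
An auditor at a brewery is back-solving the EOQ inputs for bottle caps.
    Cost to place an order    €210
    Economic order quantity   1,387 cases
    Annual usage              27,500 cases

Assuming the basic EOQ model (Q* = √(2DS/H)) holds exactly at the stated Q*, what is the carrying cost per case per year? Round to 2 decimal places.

€6.00

From Q* = √(2DS/H) ⇒ Q*² = 2DS/H.
H = 2DS / Q² = 2 × 27,500 × 210 / 1,387² = 6.0038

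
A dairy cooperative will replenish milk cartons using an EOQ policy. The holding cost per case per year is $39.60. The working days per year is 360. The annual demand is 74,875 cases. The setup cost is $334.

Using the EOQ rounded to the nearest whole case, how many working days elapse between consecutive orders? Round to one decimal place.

5.4 days

Optimal lot size Q* = (2 × 74,875 × $334 / $39.6)^½ ≈ 1,123.85 → Q = 1,124 cases
Cycle time = (working days × Q)/D = (360 × 1,124) / 74,875 = 5.404 days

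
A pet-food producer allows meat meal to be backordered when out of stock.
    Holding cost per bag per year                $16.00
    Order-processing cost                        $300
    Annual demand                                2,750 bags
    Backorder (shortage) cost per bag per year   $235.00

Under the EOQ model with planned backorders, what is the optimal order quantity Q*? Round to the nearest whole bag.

Q* = √(2DS/H) · √((H + b)/b)
   = √(2 × 2,750 × 300 / 16) · √((16 + 235) / 235)
   = 321.131 × 1.0335 ≈ 331.88

332 bags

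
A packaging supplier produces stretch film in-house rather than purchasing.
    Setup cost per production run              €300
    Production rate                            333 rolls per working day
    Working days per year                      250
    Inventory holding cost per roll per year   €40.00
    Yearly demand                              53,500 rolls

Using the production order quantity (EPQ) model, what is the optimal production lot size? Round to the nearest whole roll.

d = 53,500/250 = 214.0000 rolls/day;  effective holding cost H(1 − d/p) = 40·(1 − 214.0000/333) = 14.29429
Q* = √(2DS / H_eff) = √(2·53,500·300 / 14.29429) ≈ 1,498.55

1,499 rolls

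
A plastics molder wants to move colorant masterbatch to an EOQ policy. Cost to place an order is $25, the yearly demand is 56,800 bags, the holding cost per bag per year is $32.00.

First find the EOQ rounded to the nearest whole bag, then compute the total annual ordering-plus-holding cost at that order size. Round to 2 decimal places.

$9,533.10

Q* = √(2·D·S / H) = √(2·56,800·25 / 32) = √88,750.0 ≈ 297.91 → Q = 298 bags
Annual ordering cost = (D/Q)·S = (56,800/298) × 25 = $4,765.10
Annual holding cost  = (Q/2)·H = (298/2) × 32 = $4,768.00
Total = $4,765.10 + $4,768.00 = $9,533.10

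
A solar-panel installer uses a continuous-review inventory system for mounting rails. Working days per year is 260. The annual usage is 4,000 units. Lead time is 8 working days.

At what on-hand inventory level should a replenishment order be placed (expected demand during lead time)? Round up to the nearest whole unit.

124 units

Daily demand d = 4,000 / 260 = 15.385 units/day
Demand during lead time = 15.385 × 8 = 123.08
Reorder point = 123.08 → round up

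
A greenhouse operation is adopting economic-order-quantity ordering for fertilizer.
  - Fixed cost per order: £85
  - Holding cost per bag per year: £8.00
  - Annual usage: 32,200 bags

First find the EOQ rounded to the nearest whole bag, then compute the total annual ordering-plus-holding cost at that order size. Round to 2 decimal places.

£6,617.55

Optimal lot size Q* = (2 × 32,200 × £85 / £8)^½ ≈ 827.19 → Q = 827 bags
Annual ordering cost = (D/Q)·S = (32,200/827) × 85 = £3,309.55
Annual holding cost  = (Q/2)·H = (827/2) × 8 = £3,308.00
Total = £3,309.55 + £3,308.00 = £6,617.55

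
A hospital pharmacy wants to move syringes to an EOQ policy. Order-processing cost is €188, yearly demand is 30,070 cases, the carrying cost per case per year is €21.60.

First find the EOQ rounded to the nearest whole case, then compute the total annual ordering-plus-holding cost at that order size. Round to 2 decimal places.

€15,627.43

EOQ = √(2DS/H) = √(2 × 30,070 × 188 / 21.6)
    = √(523,440.74) ≈ 723.49 → Q = 723 cases
Orders/yr = 30,070/723 = 41.591; ordering cost = 41.591 × €188 = €7,819.03
Average inventory = 723/2 = 361.5; holding cost = 361.5 × €21.6 = €7,808.40
Total = €7,819.03 + €7,808.40 = €15,627.43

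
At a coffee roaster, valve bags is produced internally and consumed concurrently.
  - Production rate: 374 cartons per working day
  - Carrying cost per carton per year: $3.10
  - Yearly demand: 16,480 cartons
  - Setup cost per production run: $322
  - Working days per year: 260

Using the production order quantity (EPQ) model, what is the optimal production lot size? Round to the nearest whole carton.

2,030 cartons

Daily demand d = 16,480/260 = 63.385; p = 374; 1 − d/p = 0.83052
EPQ = √(2DS / (H(1 − d/p)))
    = √(2 × 16,480 × 322 / (3.1 × 0.83052)) ≈ 2,030.32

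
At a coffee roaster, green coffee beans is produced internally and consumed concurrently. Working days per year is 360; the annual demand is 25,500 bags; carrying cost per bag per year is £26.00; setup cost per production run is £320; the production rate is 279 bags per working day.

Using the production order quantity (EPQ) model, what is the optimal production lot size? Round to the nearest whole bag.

d = 25,500/360 = 70.8333 bags/day;  effective holding cost H(1 − d/p) = 26·(1 − 70.8333/279) = 19.39904
Q* = √(2DS / H_eff) = √(2·25,500·320 / 19.39904) ≈ 917.21

917 bags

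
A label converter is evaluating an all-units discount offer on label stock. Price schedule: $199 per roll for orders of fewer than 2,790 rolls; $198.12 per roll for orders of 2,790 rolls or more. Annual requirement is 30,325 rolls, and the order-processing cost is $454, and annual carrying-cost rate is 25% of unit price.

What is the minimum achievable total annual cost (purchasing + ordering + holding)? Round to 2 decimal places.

$6,071,686.77

H₁ = 25%×$199 = $49.7500;  H₂ = 25%×$198.12 = $49.5300
EOQ₁ = √(2×30,325×454/49.7500) = 743.96  (< 2,790, feasible at tier 1)
EOQ₂ = √(2×30,325×454/49.5300) = 745.61  (< 2,790 → use Q = 2,790 at tier-2 price)
TC(tier 1 (EOQ₁), Q≈744.0) = $6,071,686.77
TC(tier 2, Q≈2,790.0) = $6,082,017.96
Minimum at tier 1 (EOQ₁): $6,071,686.77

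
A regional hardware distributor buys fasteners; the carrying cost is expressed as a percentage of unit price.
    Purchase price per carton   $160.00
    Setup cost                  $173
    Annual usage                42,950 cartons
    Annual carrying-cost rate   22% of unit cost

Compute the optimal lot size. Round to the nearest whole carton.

650 cartons

Holding cost per carton per year: H = 22% × $160 = $35.2000
Q* = √(2·D·S / H) = √(2·42,950·173 / 35.2) = √422,179.0 ≈ 649.75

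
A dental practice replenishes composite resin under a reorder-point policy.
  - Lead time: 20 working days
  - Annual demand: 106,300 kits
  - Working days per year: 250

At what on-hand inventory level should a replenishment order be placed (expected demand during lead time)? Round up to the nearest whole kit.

8,504 kits

Daily demand d = 106,300 / 250 = 425.200 kits/day
Demand during lead time = 425.200 × 20 = 8,504.00
Reorder point = 8,504.00 → round up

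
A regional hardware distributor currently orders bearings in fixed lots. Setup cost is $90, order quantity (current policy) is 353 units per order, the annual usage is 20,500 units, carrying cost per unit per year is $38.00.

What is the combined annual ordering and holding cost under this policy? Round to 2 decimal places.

$11,933.63

Orders/yr = 20,500/353 = 58.074; ordering cost = 58.074 × $90 = $5,226.63
Average inventory = 353/2 = 176.5; holding cost = 176.5 × $38 = $6,707.00
Total = $5,226.63 + $6,707.00 = $11,933.63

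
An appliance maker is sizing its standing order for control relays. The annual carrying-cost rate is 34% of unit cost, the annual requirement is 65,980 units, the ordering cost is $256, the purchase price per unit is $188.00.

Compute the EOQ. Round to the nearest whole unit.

727 units

Carrying cost H = $188 × 34% = $63.9200/unit/yr
Q* = √(2·D·S / H) = √(2·65,980·256 / 63.92) = √528,500.6 ≈ 726.98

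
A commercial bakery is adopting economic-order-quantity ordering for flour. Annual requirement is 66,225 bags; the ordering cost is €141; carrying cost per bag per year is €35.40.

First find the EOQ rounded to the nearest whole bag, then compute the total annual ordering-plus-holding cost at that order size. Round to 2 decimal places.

Optimal lot size Q* = (2 × 66,225 × €141 / €35.4)^½ ≈ 726.33 → Q = 726 bags
Orders/yr = 66,225/726 = 91.219; ordering cost = 91.219 × €141 = €12,861.88
Average inventory = 726/2 = 363; holding cost = 363 × €35.4 = €12,850.20
Total = €12,861.88 + €12,850.20 = €25,712.08

€25,712.08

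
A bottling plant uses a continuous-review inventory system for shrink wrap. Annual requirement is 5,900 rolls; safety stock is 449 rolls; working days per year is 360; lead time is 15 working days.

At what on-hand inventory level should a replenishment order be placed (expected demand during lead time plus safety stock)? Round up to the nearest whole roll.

Daily demand d = 5,900 / 360 = 16.389 rolls/day
Demand during lead time = 16.389 × 15 = 245.83
Reorder point = 245.83 + 449 = 694.83 → round up

695 rolls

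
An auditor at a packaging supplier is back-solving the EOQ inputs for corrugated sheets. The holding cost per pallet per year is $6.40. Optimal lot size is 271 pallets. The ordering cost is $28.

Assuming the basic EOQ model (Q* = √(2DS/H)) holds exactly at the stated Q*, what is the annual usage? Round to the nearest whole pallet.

EOQ relation: Q² = 2DS/H, so rearrange for the unknown.
D = Q²H / (2S) = 271² × 6.4 / (2 × 28) = 8,393.26

8,393 pallets per year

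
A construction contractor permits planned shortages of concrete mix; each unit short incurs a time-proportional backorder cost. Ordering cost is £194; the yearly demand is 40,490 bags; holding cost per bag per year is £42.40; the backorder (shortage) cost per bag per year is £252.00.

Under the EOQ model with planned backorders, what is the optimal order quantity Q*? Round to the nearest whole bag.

Q* = √(2DS/H) · √((H + b)/b)
   = √(2 × 40,490 × 194 / 42.4) · √((42.4 + 252) / 252)
   = 608.705 × 1.0809 ≈ 657.92

658 bags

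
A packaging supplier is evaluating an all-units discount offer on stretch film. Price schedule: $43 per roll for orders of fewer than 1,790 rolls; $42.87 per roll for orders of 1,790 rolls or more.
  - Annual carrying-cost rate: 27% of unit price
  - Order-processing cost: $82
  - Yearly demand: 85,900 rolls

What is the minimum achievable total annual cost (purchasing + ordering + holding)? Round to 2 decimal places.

$3,696,827.62

H₁ = 27%×$43 = $11.6100;  H₂ = 27%×$42.87 = $11.5749
EOQ₁ = √(2×85,900×82/11.6100) = 1,101.55  (< 1,790, feasible at tier 1)
EOQ₂ = √(2×85,900×82/11.5749) = 1,103.21  (< 1,790 → use Q = 1,790 at tier-2 price)
TC(tier 1 (EOQ₁), Q≈1,101.5) = $3,706,488.94
TC(tier 2, Q≈1,790.0) = $3,696,827.62
Minimum at tier 2: $3,696,827.62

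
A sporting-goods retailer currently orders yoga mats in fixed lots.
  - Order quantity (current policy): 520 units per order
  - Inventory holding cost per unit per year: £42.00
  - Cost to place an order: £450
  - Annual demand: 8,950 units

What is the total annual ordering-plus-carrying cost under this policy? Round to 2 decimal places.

£18,665.19

Annual ordering cost = (D/Q)·S = (8,950/520) × 450 = £7,745.19
Annual holding cost  = (Q/2)·H = (520/2) × 42 = £10,920.00
Total = £7,745.19 + £10,920.00 = £18,665.19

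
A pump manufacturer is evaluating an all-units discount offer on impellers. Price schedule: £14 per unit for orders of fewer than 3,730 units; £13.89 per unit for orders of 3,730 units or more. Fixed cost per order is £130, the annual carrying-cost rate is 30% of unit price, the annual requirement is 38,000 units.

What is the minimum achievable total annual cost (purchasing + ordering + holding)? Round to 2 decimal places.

H₁ = 30%×£14 = £4.2000;  H₂ = 30%×£13.89 = £4.1670
EOQ₁ = √(2×38,000×130/4.2000) = 1,533.75  (< 3,730, feasible at tier 1)
EOQ₂ = √(2×38,000×130/4.1670) = 1,539.81  (< 3,730 → use Q = 3,730 at tier-2 price)
TC(tier 1 (EOQ₁), Q≈1,533.7) = £538,441.74
TC(tier 2, Q≈3,730.0) = £536,915.85
Minimum at tier 2: £536,915.85

£536,915.85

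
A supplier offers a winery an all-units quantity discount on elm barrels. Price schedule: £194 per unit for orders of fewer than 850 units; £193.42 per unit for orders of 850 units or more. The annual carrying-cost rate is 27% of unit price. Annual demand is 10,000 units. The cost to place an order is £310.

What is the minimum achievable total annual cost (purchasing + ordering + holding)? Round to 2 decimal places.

£1,958,020.99

H₁ = 27%×£194 = £52.3800;  H₂ = 27%×£193.42 = £52.2234
EOQ₁ = √(2×10,000×310/52.3800) = 344.04  (< 850, feasible at tier 1)
EOQ₂ = √(2×10,000×310/52.2234) = 344.56  (< 850 → use Q = 850 at tier-2 price)
TC(tier 1 (EOQ₁), Q≈344.0) = £1,958,020.99
TC(tier 2, Q≈850.0) = £1,960,042.00
Minimum at tier 1 (EOQ₁): £1,958,020.99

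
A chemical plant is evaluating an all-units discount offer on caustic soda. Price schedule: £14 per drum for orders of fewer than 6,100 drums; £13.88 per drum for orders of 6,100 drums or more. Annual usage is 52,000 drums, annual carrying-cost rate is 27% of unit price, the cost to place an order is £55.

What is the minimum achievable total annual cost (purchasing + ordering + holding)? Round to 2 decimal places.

£732,649.90

H₁ = 27%×£14 = £3.7800;  H₂ = 27%×£13.88 = £3.7476
EOQ₁ = √(2×52,000×55/3.7800) = 1,230.13  (< 6,100, feasible at tier 1)
EOQ₂ = √(2×52,000×55/3.7476) = 1,235.44  (< 6,100 → use Q = 6,100 at tier-2 price)
TC(tier 1 (EOQ₁), Q≈1,230.1) = £732,649.90
TC(tier 2, Q≈6,100.0) = £733,659.03
Minimum at tier 1 (EOQ₁): £732,649.90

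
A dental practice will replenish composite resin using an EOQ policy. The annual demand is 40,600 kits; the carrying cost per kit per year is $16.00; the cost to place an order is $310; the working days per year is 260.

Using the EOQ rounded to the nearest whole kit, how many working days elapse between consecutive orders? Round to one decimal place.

8.0 days

Q* = √(2·D·S / H) = √(2·40,600·310 / 16) = √1,573,250.0 ≈ 1,254.29 → Q = 1,254 kits
Cycle time = (working days × Q)/D = (260 × 1,254) / 40,600 = 8.031 days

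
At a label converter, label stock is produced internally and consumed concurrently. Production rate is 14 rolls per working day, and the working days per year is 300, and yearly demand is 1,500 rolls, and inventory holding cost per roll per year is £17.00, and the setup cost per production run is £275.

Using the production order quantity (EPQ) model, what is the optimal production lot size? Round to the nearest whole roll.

275 rolls

Daily demand d = 1,500/300 = 5.000; p = 14; 1 − d/p = 0.64286
EPQ = √(2DS / (H(1 − d/p)))
    = √(2 × 1,500 × 275 / (17 × 0.64286)) ≈ 274.75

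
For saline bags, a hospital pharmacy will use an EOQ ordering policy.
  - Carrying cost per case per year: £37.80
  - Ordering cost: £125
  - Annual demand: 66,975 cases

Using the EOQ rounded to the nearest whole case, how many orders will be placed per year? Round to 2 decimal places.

100.56 orders per year

2DS/H = 2·66,975·125/37.8 = 442,956.35
EOQ = √442,956.35 ≈ 665.55 → Q = 666
Orders per year = D/Q = 66,975 / 666 = 100.563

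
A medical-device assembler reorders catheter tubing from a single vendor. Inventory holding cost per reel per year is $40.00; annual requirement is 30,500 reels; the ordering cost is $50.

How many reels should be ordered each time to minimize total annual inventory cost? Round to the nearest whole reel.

Optimal lot size Q* = (2 × 30,500 × $50 / $40)^½ ≈ 276.13

276 reels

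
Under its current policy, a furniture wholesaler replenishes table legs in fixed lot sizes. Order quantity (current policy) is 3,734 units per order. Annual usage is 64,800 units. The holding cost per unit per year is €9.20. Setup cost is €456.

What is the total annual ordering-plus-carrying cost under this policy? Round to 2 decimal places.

Ordering: D/Q × S = 64,800/3,734 × €456 = €7,913.44
Holding:  Q/2 × H = 3,734/2 × €9.2 = €17,176.40
Total = €7,913.44 + €17,176.40 = €25,089.84

€25,089.84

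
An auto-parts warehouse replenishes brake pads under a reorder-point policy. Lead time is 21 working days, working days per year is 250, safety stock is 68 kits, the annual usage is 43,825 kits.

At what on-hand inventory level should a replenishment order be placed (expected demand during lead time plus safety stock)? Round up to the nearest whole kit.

Daily demand d = 43,825 / 250 = 175.300 kits/day
Demand during lead time = 175.300 × 21 = 3,681.30
Reorder point = 3,681.30 + 68 = 3,749.30 → round up

3,750 kits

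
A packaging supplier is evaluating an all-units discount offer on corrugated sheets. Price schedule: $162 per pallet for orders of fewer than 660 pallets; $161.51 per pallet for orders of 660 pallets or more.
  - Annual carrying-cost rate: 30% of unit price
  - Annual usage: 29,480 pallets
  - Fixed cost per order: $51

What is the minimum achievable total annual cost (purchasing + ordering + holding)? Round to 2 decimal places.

$4,779,582.29

H₁ = 30%×$162 = $48.6000;  H₂ = 30%×$161.51 = $48.4530
EOQ₁ = √(2×29,480×51/48.6000) = 248.74  (< 660, feasible at tier 1)
EOQ₂ = √(2×29,480×51/48.4530) = 249.12  (< 660 → use Q = 660 at tier-2 price)
TC(tier 1 (EOQ₁), Q≈248.7) = $4,787,848.77
TC(tier 2, Q≈660.0) = $4,779,582.29
Minimum at tier 2: $4,779,582.29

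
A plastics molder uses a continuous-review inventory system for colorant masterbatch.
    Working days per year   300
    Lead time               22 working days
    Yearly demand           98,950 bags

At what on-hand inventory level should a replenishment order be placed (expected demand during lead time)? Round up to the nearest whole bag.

Daily demand d = 98,950 / 300 = 329.833 bags/day
Demand during lead time = 329.833 × 22 = 7,256.33
Reorder point = 7,256.33 → round up

7,257 bags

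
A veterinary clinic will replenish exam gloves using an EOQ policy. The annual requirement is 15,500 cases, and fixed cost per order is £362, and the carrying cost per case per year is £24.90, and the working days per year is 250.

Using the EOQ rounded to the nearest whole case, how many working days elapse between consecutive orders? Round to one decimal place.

10.8 days

EOQ = √(2DS/H) = √(2 × 15,500 × 362 / 24.9)
    = √(450,682.73) ≈ 671.33 → Q = 671 cases
Cycle time = (working days × Q)/D = (250 × 671) / 15,500 = 10.823 days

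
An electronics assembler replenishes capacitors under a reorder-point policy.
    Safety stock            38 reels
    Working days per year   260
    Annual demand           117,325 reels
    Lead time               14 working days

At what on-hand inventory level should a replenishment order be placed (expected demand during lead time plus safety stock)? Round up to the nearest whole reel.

6,356 reels

Daily demand d = 117,325 / 260 = 451.250 reels/day
Demand during lead time = 451.250 × 14 = 6,317.50
Reorder point = 6,317.50 + 38 = 6,355.50 → round up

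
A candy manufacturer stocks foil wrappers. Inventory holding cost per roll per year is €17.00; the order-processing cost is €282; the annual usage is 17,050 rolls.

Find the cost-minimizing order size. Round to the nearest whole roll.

752 rolls

EOQ = √(2DS/H) = √(2 × 17,050 × 282 / 17)
    = √(565,658.82) ≈ 752.10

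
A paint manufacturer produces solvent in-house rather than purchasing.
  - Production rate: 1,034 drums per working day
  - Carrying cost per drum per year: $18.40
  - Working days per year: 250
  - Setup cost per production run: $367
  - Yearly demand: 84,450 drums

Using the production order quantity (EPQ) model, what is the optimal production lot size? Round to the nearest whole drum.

2,237 drums

d = 84,450/250 = 337.8000 drums/day;  effective holding cost H(1 − d/p) = 18.4·(1 − 337.8000/1034) = 12.38886
Q* = √(2DS / H_eff) = √(2·84,450·367 / 12.38886) ≈ 2,236.83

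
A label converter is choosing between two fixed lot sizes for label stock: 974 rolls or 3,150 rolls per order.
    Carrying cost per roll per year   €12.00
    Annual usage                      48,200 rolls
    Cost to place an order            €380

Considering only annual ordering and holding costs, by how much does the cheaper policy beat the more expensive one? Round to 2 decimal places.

Annual cost at Q: ordering D·S/Q plus holding Q·H/2.
TC(974) = (48,200/974)×380 + (974/2)×12 = €24,648.93
TC(3,150) = (48,200/3,150)×380 + (3,150/2)×12 = €24,714.60
|ΔTC| = |€24,648.93 − €24,714.60| = €65.68

€65.68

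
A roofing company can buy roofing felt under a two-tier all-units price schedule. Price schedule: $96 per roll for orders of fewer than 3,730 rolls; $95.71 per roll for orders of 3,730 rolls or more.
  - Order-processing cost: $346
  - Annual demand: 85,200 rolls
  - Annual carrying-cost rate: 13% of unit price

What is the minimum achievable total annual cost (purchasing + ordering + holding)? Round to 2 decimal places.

H₁ = 13%×$96 = $12.4800;  H₂ = 13%×$95.71 = $12.4423
EOQ₁ = √(2×85,200×346/12.4800) = 2,173.53  (< 3,730, feasible at tier 1)
EOQ₂ = √(2×85,200×346/12.4423) = 2,176.82  (< 3,730 → use Q = 3,730 at tier-2 price)
TC(tier 1 (EOQ₁), Q≈2,173.5) = $8,206,325.65
TC(tier 2, Q≈3,730.0) = $8,185,600.16
Minimum at tier 2: $8,185,600.16

$8,185,600.16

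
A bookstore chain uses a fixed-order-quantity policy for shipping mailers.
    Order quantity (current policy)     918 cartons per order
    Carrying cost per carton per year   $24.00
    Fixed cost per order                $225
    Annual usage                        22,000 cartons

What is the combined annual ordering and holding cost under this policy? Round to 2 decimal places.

$16,408.16

Orders/yr = 22,000/918 = 23.965; ordering cost = 23.965 × $225 = $5,392.16
Average inventory = 918/2 = 459; holding cost = 459 × $24 = $11,016.00
Total = $5,392.16 + $11,016.00 = $16,408.16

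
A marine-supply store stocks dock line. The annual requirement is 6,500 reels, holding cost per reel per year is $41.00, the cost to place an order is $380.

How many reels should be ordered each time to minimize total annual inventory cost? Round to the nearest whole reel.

347 reels

Optimal lot size Q* = (2 × 6,500 × $380 / $41)^½ ≈ 347.11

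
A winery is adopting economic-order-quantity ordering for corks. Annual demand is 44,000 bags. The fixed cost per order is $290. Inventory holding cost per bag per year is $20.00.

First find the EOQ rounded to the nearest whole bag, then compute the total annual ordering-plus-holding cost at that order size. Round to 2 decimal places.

Optimal lot size Q* = (2 × 44,000 × $290 / $20)^½ ≈ 1,129.60 → Q = 1,130 bags
Orders/yr = 44,000/1,130 = 38.938; ordering cost = 38.938 × $290 = $11,292.04
Average inventory = 1,130/2 = 565; holding cost = 565 × $20 = $11,300.00
Total = $11,292.04 + $11,300.00 = $22,592.04

$22,592.04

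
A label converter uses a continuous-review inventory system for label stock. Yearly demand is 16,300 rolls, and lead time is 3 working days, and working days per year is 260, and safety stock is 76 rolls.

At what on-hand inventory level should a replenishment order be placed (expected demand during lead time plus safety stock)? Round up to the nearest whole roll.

Daily demand d = 16,300 / 260 = 62.692 rolls/day
Demand during lead time = 62.692 × 3 = 188.08
Reorder point = 188.08 + 76 = 264.08 → round up

265 rolls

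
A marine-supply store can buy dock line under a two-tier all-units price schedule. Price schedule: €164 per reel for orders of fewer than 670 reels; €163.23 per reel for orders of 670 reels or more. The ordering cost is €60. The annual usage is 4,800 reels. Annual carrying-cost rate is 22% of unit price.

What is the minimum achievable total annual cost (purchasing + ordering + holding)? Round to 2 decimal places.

H₁ = 22%×€164 = €36.0800;  H₂ = 22%×€163.23 = €35.9106
EOQ₁ = √(2×4,800×60/36.0800) = 126.35  (< 670, feasible at tier 1)
EOQ₂ = √(2×4,800×60/35.9106) = 126.65  (< 670 → use Q = 670 at tier-2 price)
TC(tier 1 (EOQ₁), Q≈126.4) = €791,758.74
TC(tier 2, Q≈670.0) = €795,963.90
Minimum at tier 1 (EOQ₁): €791,758.74

€791,758.74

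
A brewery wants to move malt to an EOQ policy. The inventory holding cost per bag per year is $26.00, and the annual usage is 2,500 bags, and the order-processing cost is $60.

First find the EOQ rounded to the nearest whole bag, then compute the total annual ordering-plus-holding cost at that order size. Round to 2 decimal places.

$2,792.87

Optimal lot size Q* = (2 × 2,500 × $60 / $26)^½ ≈ 107.42 → Q = 107 bags
Orders/yr = 2,500/107 = 23.364; ordering cost = 23.364 × $60 = $1,401.87
Average inventory = 107/2 = 53.5; holding cost = 53.5 × $26 = $1,391.00
Total = $1,401.87 + $1,391.00 = $2,792.87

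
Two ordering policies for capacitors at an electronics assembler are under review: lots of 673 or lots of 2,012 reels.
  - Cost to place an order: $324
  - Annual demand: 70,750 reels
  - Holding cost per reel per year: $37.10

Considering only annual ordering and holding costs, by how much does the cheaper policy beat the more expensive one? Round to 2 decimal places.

$2,170.67

Annual cost at Q: ordering D·S/Q plus holding Q·H/2.
TC(673) = (70,750/673)×324 + (673/2)×37.1 = $46,545.07
TC(2,012) = (70,750/2,012)×324 + (2,012/2)×37.1 = $48,715.74
|ΔTC| = |$46,545.07 − $48,715.74| = $2,170.67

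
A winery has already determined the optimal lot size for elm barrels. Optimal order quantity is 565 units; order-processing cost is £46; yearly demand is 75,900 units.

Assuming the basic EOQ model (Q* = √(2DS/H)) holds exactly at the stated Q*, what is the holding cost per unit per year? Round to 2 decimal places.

EOQ relation: Q² = 2DS/H, so rearrange for the unknown.
H = 2DS / Q² = 2 × 75,900 × 46 / 565² = 21.8742

£21.87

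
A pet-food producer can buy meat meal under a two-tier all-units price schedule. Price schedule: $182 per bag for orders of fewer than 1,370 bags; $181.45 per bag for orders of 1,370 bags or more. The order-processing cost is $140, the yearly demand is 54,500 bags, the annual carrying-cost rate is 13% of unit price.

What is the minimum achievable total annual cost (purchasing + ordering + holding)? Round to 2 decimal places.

H₁ = 13%×$182 = $23.6600;  H₂ = 13%×$181.45 = $23.5885
EOQ₁ = √(2×54,500×140/23.6600) = 803.10  (< 1,370, feasible at tier 1)
EOQ₂ = √(2×54,500×140/23.5885) = 804.32  (< 1,370 → use Q = 1,370 at tier-2 price)
TC(tier 1 (EOQ₁), Q≈803.1) = $9,938,001.36
TC(tier 2, Q≈1,370.0) = $9,910,752.47
Minimum at tier 2: $9,910,752.47

$9,910,752.47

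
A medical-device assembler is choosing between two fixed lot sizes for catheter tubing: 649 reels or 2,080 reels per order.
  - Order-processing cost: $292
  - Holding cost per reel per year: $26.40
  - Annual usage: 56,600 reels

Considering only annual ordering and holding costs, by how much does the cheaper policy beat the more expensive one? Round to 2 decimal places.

$1,369.33

Annual cost at Q: ordering D·S/Q plus holding Q·H/2.
TC(649) = (56,600/649)×292 + (649/2)×26.4 = $34,032.44
TC(2,080) = (56,600/2,080)×292 + (2,080/2)×26.4 = $35,401.77
Lots of 649 are cheaper by $1,369.33.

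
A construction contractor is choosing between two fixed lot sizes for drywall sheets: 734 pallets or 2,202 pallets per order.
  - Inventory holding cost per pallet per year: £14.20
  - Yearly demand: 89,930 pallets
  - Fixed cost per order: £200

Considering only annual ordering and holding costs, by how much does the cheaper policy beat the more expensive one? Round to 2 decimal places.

£5,913.26

Annual cost at Q: ordering D·S/Q plus holding Q·H/2.
TC(734) = (89,930/734)×200 + (734/2)×14.2 = £29,715.49
TC(2,202) = (89,930/2,202)×200 + (2,202/2)×14.2 = £23,802.23
Cheaper: Q = 2,202.  Difference = £5,913.26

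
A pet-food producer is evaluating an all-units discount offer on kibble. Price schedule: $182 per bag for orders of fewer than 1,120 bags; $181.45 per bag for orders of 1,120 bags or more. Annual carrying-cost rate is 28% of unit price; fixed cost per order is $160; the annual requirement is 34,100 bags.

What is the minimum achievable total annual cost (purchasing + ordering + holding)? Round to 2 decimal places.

H₁ = 28%×$182 = $50.9600;  H₂ = 28%×$181.45 = $50.8060
EOQ₁ = √(2×34,100×160/50.9600) = 462.74  (< 1,120, feasible at tier 1)
EOQ₂ = √(2×34,100×160/50.8060) = 463.44  (< 1,120 → use Q = 1,120 at tier-2 price)
TC(tier 1 (EOQ₁), Q≈462.7) = $6,229,781.25
TC(tier 2, Q≈1,120.0) = $6,220,767.79
Minimum at tier 2: $6,220,767.79

$6,220,767.79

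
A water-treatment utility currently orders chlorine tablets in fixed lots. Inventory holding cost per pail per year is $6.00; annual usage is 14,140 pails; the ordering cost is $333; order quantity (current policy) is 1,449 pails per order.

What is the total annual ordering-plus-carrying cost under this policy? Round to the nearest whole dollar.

Annual ordering cost = (D/Q)·S = (14,140/1,449) × 333 = $3,249.57
Annual holding cost  = (Q/2)·H = (1,449/2) × 6 = $4,347.00
Total = $3,249.57 + $4,347.00 = $7,596.57

$7,597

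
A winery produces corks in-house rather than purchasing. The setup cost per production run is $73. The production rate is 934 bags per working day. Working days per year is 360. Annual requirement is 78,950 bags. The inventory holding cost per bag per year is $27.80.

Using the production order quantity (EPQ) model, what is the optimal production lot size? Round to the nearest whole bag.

d = 78,950/360 = 219.3056 bags/day;  effective holding cost H(1 − d/p) = 27.8·(1 − 219.3056/934) = 21.27249
Q* = √(2DS / H_eff) = √(2·78,950·73 / 21.27249) ≈ 736.11

736 bags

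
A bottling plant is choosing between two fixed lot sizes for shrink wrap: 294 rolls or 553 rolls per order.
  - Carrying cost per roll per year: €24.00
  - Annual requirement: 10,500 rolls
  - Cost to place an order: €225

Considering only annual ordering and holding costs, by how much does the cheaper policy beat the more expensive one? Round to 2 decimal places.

€655.56

For each Q, cost = (D/Q)·S + (Q/2)·H.
TC(294) = (10,500/294)×225 + (294/2)×24 = €11,563.71
TC(553) = (10,500/553)×225 + (553/2)×24 = €10,908.15
Cheaper: Q = 553.  Difference = €655.56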